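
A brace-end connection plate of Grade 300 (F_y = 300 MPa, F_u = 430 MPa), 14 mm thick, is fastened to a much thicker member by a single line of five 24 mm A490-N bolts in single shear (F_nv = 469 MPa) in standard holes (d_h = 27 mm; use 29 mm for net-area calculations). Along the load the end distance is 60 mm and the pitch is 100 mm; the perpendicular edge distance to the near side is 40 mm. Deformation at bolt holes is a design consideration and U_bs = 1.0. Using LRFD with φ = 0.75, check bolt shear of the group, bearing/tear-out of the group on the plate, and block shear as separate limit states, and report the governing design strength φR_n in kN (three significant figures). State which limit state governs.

796 kN (bolt shear governs)

Bolt shear: A_b = π·24²/4 = 452.4 mm²; R_n = 469 × 452.4 × 5 × 1 / 1000 = 1061 kN → 0.75 × 1061 = 796 kN.
Bearing: edge l_c = 46.5, r_n = 335.9 kN; interior l_c = 73, r_n = 346.8 kN; R_n = 335.9 + 4·346.8 = 1723 kN → 1290 kN.
Block shear: A_gv = 6440, A_nv = 4613, A_nt = 357 mm²; R_n = min(0.6F_uA_nv, 0.6F_yA_gv) + U_bs·F_u·A_nt = 1313 kN → 985 kN.
Bolt shear governs: 796 kN.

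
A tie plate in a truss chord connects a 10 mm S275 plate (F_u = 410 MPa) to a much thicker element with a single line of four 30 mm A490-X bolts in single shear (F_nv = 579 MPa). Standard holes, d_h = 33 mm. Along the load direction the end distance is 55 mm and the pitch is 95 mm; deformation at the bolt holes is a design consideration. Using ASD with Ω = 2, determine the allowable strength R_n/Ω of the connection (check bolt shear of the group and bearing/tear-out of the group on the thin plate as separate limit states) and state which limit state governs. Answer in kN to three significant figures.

538 kN (bearing governs)

Bolt shear: A_b = π·30²/4 = 706.9 mm²; R_n = 579 × 706.9 × 4 × 1 / 1000 = 1637 kN → 1637 / 2 = 819 kN.
Bearing (1.2 l_c t F_u ≤ 2.4 d t F_u): upper limit = 2.4·30·10·410 / 1000 = 295.2 kN.
  Edge l_c = 55 − 33/2 = 38.5 → r_n = 189.4 kN; interior l_c = 95 − 33 = 62 → r_n = 295.2 kN.
  R_n,bearing = 1·189.4 + 3·295.2 = 1075 kN → 1075 / 2 = 538 kN.
Bearing governs: 538 kN.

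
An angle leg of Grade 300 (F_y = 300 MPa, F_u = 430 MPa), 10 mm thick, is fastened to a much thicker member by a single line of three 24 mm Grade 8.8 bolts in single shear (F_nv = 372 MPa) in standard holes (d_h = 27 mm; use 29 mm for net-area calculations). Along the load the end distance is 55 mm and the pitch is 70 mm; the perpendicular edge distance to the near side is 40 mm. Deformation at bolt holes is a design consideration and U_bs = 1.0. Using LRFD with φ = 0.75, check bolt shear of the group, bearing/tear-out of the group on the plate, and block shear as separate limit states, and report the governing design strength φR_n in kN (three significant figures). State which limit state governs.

319 kN (block shear governs)

Bolt shear: A_b = π·24²/4 = 452.4 mm²; R_n = 372 × 452.4 × 3 × 1 / 1000 = 504.9 kN → 0.75 × 504.9 = 379 kN.
Bearing: edge l_c = 41.5, r_n = 214.1 kN; interior l_c = 43, r_n = 221.9 kN; R_n = 214.1 + 2·221.9 = 657.9 kN → 493 kN.
Block shear: A_gv = 1950, A_nv = 1225, A_nt = 255 mm²; R_n = min(0.6F_uA_nv, 0.6F_yA_gv) + U_bs·F_u·A_nt = 425.7 kN → 319 kN.
Block shear governs: 319 kN.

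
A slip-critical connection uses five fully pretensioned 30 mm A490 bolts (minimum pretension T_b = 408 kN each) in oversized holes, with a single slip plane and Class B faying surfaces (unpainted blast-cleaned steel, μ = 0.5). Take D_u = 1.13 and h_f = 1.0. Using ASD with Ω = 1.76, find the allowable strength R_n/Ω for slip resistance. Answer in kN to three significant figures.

R_n = μ · D_u · h_f · T_b · n_s · n_b = 0.5 × 1.13 × 1.0 × 408 × 1 × 5 = 1153 kN.
Allowable strength R_n/Ω = 1153 / 1.76 = 655 kN.

655 kN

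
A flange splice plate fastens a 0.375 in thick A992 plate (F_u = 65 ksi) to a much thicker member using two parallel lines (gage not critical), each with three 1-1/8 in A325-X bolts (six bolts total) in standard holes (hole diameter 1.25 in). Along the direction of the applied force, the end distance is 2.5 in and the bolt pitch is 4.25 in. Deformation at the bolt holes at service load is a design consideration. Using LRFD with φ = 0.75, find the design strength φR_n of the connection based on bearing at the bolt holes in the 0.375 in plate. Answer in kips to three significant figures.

280 kips

Per bolt r_n = 1.2 l_c t F_u ≤ 2.4 d t F_u; upper limit = 2.4 × 1.125 × 0.375 × 65 = 65.81 kips.
Edge bolt: l_c = 2.5 − 1.25/2 = 1.875 in → 1.2 × 1.875 × 0.375 × 65 = 54.84 → r_n = 54.84 kips.
Interior bolts: l_c = 4.25 − 1.25 = 3 in → 1.2 × 3 × 0.375 × 65 = 87.75 → r_n = 65.81 kips.
R_n = 2 × 54.84 + 4 × 65.81 = 372.9 kips.
Design strength φR_n = 0.75 × 372.9 = 280 kips.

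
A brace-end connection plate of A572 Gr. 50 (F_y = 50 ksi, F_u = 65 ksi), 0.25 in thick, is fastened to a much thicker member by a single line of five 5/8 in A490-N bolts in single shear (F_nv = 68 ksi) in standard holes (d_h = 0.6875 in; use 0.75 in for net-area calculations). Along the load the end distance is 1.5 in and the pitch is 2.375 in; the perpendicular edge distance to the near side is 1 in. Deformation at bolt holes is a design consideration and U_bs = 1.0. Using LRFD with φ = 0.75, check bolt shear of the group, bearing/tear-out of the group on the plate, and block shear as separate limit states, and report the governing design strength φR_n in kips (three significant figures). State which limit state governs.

Bolt shear: A_b = π·0.625²/4 = 0.3068 in²; R_n = 68 × 0.3068 × 5 × 1 = 104.3 kips → 0.75 × 104.3 = 78.2 kips.
Bearing: edge l_c = 1.156, r_n = 22.55 kips; interior l_c = 1.688, r_n = 24.38 kips; R_n = 22.55 + 4·24.38 = 120 kips → 90 kips.
Block shear: A_gv = 2.75, A_nv = 1.906, A_nt = 0.1562 in²; R_n = min(0.6F_uA_nv, 0.6F_yA_gv) + U_bs·F_u·A_nt = 84.5 kips → 63.4 kips.
Block shear governs: 63.4 kips.

63.4 kips (block shear governs)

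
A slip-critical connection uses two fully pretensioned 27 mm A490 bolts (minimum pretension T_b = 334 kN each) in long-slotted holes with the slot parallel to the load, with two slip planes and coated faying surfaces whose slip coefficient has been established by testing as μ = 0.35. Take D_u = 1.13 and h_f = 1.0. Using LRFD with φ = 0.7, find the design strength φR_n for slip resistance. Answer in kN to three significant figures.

R_n = μ · D_u · h_f · T_b · n_s · n_b = 0.35 × 1.13 × 1.0 × 334 × 2 × 2 = 528.4 kN.
Design strength φR_n = 0.7 × 528.4 = 370 kN.

370 kN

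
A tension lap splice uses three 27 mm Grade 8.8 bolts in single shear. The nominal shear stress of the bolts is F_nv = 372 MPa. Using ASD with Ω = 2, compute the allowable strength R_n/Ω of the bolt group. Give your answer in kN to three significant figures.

319 kN

A_b = π × 27² / 4 = 572.6 mm².
R_n = F_nv · A_b · n · n_s = 372 × 572.6 × 3 × 1 / 1000 = 639 kN.
Allowable strength R_n/Ω = 639 / 2 = 319 kN.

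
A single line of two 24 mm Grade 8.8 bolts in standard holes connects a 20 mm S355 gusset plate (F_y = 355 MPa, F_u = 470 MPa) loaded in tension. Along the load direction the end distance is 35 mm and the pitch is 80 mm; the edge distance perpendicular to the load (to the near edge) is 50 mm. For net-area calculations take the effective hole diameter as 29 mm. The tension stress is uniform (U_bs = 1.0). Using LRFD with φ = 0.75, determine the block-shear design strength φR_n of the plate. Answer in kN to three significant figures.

553 kN

Shear plane L_v = 35 + 1·80 = 115 mm; A_gv = 115 × 20 = 2300 mm².
A_nv = (115 − 1.5·29) × 20 = 1430 mm².
A_nt = (50 − 0.5·29) × 20 = 710 mm².
0.6 F_u A_nv = 403.3 kN; 0.6 F_y A_gv = 489.9 kN → shear rupture governs the shear term.
R_n = 403.3 + 1.0 × 470 × 710 / 1000 = 737 kN.
Design strength φR_n = 0.75 × 737 = 553 kN.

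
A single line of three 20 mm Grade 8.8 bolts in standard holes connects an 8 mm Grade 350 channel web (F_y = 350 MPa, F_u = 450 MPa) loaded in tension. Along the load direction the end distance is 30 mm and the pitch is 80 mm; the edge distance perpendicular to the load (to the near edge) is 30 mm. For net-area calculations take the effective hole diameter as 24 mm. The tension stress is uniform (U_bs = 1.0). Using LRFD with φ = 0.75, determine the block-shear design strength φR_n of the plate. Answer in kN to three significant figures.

259 kN

Shear plane L_v = 30 + 2·80 = 190 mm; A_gv = 190 × 8 = 1520 mm².
A_nv = (190 − 2.5·24) × 8 = 1040 mm².
A_nt = (30 − 0.5·24) × 8 = 144 mm².
0.6 F_u A_nv = 280.8 kN; 0.6 F_y A_gv = 319.2 kN → shear rupture governs the shear term.
R_n = 280.8 + 1.0 × 450 × 144 / 1000 = 345.6 kN.
Design strength φR_n = 0.75 × 345.6 = 259 kN.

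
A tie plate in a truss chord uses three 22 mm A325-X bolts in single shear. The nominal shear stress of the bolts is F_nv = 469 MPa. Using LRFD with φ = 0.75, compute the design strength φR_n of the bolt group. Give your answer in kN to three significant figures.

401 kN

A_b = π × 22² / 4 = 380.1 mm².
R_n = F_nv · A_b · n · n_s = 469 × 380.1 × 3 × 1 / 1000 = 534.8 kN.
Design strength φR_n = 0.75 × 534.8 = 401 kN.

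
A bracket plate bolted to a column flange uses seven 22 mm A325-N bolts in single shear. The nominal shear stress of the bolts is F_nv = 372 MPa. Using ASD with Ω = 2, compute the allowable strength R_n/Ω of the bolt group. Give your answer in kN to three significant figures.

495 kN

A_b = π × 22² / 4 = 380.1 mm².
R_n = F_nv · A_b · n · n_s = 372 × 380.1 × 7 × 1 / 1000 = 989.9 kN.
Allowable strength R_n/Ω = 989.9 / 2 = 495 kN.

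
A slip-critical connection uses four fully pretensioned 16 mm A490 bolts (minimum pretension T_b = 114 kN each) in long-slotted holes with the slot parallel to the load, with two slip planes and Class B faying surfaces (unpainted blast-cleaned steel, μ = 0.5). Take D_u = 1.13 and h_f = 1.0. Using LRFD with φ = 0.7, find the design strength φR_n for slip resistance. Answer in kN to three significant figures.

R_n = μ · D_u · h_f · T_b · n_s · n_b = 0.5 × 1.13 × 1.0 × 114 × 2 × 4 = 515.3 kN.
Design strength φR_n = 0.7 × 515.3 = 361 kN.

361 kN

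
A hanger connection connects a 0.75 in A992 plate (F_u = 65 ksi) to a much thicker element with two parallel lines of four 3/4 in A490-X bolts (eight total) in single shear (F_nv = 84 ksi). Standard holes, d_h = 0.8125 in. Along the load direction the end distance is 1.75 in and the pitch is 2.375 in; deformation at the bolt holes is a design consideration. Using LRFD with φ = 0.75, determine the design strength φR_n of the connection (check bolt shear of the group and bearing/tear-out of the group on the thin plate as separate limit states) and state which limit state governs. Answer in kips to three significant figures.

223 kips (bolt shear governs)

Bolt shear: A_b = π·0.75²/4 = 0.4418 in²; R_n = 84 × 0.4418 × 8 × 1 = 296.9 kips → 0.75 × 296.9 = 223 kips.
Bearing (1.2 l_c t F_u ≤ 2.4 d t F_u): upper limit = 2.4·0.75·0.75·65 = 87.75 kips.
  Edge l_c = 1.75 − 0.8125/2 = 1.344 → r_n = 78.61 kips; interior l_c = 2.375 − 0.8125 = 1.562 → r_n = 87.75 kips.
  R_n,bearing = 2·78.61 + 6·87.75 = 683.7 kips → 0.75 × 683.7 = 513 kips.
Bolt shear governs: 223 kips.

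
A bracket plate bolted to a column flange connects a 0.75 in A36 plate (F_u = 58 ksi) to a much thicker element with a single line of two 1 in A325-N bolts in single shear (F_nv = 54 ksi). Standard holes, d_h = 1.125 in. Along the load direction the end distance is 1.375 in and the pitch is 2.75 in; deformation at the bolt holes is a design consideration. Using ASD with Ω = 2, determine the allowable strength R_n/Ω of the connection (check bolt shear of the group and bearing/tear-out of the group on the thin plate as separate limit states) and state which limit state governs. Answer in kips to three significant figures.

42.4 kips (bolt shear governs)

Bolt shear: A_b = π·1²/4 = 0.7854 in²; R_n = 54 × 0.7854 × 2 × 1 = 84.82 kips → 84.82 / 2 = 42.4 kips.
Bearing (1.2 l_c t F_u ≤ 2.4 d t F_u): upper limit = 2.4·1·0.75·58 = 104.4 kips.
  Edge l_c = 1.375 − 1.125/2 = 0.8125 → r_n = 42.41 kips; interior l_c = 2.75 − 1.125 = 1.625 → r_n = 84.82 kips.
  R_n,bearing = 1·42.41 + 1·84.82 = 127.2 kips → 127.2 / 2 = 63.6 kips.
Bolt shear governs: 42.4 kips.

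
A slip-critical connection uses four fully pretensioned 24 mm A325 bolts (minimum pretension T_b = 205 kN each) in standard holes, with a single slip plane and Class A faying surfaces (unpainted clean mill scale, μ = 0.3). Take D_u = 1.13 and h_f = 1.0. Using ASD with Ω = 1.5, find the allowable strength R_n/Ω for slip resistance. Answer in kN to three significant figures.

R_n = μ · D_u · h_f · T_b · n_s · n_b = 0.3 × 1.13 × 1.0 × 205 × 1 × 4 = 278 kN.
Allowable strength R_n/Ω = 278 / 1.5 = 185 kN.

185 kN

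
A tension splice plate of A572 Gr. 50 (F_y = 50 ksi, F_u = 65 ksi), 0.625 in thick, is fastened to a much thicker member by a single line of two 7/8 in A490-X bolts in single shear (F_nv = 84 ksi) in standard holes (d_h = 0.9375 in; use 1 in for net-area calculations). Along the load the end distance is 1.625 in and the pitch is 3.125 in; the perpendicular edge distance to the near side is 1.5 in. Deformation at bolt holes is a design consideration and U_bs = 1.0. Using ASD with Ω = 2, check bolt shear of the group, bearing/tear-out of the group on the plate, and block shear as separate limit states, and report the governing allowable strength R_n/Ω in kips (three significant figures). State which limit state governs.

50.5 kips (bolt shear governs)

Bolt shear: A_b = π·0.875²/4 = 0.6013 in²; R_n = 84 × 0.6013 × 2 × 1 = 101 kips → 101 / 2 = 50.5 kips.
Bearing: edge l_c = 1.156, r_n = 56.37 kips; interior l_c = 2.188, r_n = 85.31 kips; R_n = 56.37 + 1·85.31 = 141.7 kips → 70.8 kips.
Block shear: A_gv = 2.969, A_nv = 2.031, A_nt = 0.625 in²; R_n = min(0.6F_uA_nv, 0.6F_yA_gv) + U_bs·F_u·A_nt = 119.8 kips → 59.9 kips.
Bolt shear governs: 50.5 kips.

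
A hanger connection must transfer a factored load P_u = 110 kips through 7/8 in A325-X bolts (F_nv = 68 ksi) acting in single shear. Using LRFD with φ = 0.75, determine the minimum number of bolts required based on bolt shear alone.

4 bolts

A_b = π·0.875²/4 = 0.6013 in².
Per-bolt design strength φR_n = 0.75 × 68 × 0.6013 × 1 = 30.67 kips.
n ≥ 110 / 30.67 = 3.587 → use 4 bolts.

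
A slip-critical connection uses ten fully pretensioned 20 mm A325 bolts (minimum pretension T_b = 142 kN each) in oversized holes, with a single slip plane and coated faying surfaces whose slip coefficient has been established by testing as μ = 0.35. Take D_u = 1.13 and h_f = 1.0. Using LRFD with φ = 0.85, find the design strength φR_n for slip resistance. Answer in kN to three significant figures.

R_n = μ · D_u · h_f · T_b · n_s · n_b = 0.35 × 1.13 × 1.0 × 142 × 1 × 10 = 561.6 kN.
Design strength φR_n = 0.85 × 561.6 = 477 kN.

477 kN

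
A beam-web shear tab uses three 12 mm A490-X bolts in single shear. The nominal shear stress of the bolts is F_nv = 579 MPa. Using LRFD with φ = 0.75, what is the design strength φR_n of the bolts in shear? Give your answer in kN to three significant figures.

147 kN

A_b = π × 12² / 4 = 113.1 mm².
R_n = F_nv · A_b · n · n_s = 579 × 113.1 × 3 × 1 / 1000 = 196.5 kN.
Design strength φR_n = 0.75 × 196.5 = 147 kN.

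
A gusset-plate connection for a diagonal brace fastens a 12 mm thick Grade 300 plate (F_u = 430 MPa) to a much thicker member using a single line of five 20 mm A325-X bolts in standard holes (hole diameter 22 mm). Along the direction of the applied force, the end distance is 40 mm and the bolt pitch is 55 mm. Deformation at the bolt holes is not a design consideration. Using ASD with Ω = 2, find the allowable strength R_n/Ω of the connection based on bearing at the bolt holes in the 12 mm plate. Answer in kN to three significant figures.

623 kN

Per bolt r_n = 1.5 l_c t F_u ≤ 3.0 d t F_u; upper limit = 3.0 × 20 × 12 × 430 / 1000 = 309.6 kN.
Edge bolt: l_c = 40 − 22/2 = 29 mm → 1.5 × 29 × 12 × 430 / 1000 = 224.5 → r_n = 224.5 kN.
Interior bolts: l_c = 55 − 22 = 33 mm → 1.5 × 33 × 12 × 430 / 1000 = 255.4 → r_n = 255.4 kN.
R_n = 1 × 224.5 + 4 × 255.4 = 1246 kN.
Allowable strength R_n/Ω = 1246 / 2 = 623 kN.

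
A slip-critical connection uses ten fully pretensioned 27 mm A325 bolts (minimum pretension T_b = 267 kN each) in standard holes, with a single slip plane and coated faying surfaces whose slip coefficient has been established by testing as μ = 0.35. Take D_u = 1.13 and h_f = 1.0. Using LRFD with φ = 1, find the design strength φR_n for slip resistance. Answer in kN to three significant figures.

R_n = μ · D_u · h_f · T_b · n_s · n_b = 0.35 × 1.13 × 1.0 × 267 × 1 × 10 = 1056 kN.
Design strength φR_n = 1 × 1056 = 1060 kN.

1060 kN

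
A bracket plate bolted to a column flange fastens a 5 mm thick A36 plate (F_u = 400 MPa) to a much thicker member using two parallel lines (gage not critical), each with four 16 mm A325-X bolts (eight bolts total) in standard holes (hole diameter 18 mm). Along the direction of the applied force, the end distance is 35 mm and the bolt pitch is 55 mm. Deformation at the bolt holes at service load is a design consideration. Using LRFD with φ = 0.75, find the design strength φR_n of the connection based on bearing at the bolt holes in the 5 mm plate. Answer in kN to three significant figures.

Per bolt r_n = 1.2 l_c t F_u ≤ 2.4 d t F_u; upper limit = 2.4 × 16 × 5 × 400 / 1000 = 76.8 kN.
Edge bolt: l_c = 35 − 18/2 = 26 mm → 1.2 × 26 × 5 × 400 / 1000 = 62.4 → r_n = 62.4 kN.
Interior bolts: l_c = 55 − 18 = 37 mm → 1.2 × 37 × 5 × 400 / 1000 = 88.8 → r_n = 76.8 kN.
R_n = 2 × 62.4 + 6 × 76.8 = 585.6 kN.
Design strength φR_n = 0.75 × 585.6 = 439 kN.

439 kN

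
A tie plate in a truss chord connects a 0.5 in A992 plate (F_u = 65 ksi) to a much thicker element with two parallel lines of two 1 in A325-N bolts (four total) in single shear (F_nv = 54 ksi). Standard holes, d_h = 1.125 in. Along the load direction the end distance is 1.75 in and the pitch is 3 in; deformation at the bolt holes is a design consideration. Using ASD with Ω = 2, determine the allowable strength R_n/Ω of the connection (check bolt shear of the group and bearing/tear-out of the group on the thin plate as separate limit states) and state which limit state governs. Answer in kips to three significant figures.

84.8 kips (bolt shear governs)

Bolt shear: A_b = π·1²/4 = 0.7854 in²; R_n = 54 × 0.7854 × 4 × 1 = 169.6 kips → 169.6 / 2 = 84.8 kips.
Bearing (1.2 l_c t F_u ≤ 2.4 d t F_u): upper limit = 2.4·1·0.5·65 = 78 kips.
  Edge l_c = 1.75 − 1.125/2 = 1.188 → r_n = 46.31 kips; interior l_c = 3 − 1.125 = 1.875 → r_n = 73.12 kips.
  R_n,bearing = 2·46.31 + 2·73.12 = 238.9 kips → 238.9 / 2 = 119 kips.
Bolt shear governs: 84.8 kips.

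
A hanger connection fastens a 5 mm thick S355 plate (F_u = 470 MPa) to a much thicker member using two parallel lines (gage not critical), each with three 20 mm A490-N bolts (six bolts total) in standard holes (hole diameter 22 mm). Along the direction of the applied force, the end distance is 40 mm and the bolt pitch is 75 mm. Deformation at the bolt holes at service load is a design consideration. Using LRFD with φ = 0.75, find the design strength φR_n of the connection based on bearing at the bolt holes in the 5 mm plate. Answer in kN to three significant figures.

461 kN

Per bolt r_n = 1.2 l_c t F_u ≤ 2.4 d t F_u; upper limit = 2.4 × 20 × 5 × 470 / 1000 = 112.8 kN.
Edge bolt: l_c = 40 − 22/2 = 29 mm → 1.2 × 29 × 5 × 470 / 1000 = 81.78 → r_n = 81.78 kN.
Interior bolts: l_c = 75 − 22 = 53 mm → 1.2 × 53 × 5 × 470 / 1000 = 149.5 → r_n = 112.8 kN.
R_n = 2 × 81.78 + 4 × 112.8 = 614.8 kN.
Design strength φR_n = 0.75 × 614.8 = 461 kN.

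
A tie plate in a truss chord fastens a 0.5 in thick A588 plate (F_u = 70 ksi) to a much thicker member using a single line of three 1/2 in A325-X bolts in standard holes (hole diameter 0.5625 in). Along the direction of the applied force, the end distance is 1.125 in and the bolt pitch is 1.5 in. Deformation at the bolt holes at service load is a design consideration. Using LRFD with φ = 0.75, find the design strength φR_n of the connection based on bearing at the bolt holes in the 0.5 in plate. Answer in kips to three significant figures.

85.6 kips

Per bolt r_n = 1.2 l_c t F_u ≤ 2.4 d t F_u; upper limit = 2.4 × 0.5 × 0.5 × 70 = 42 kips.
Edge bolt: l_c = 1.125 − 0.5625/2 = 0.8438 in → 1.2 × 0.8438 × 0.5 × 70 = 35.44 → r_n = 35.44 kips.
Interior bolts: l_c = 1.5 − 0.5625 = 0.9375 in → 1.2 × 0.9375 × 0.5 × 70 = 39.38 → r_n = 39.38 kips.
R_n = 1 × 35.44 + 2 × 39.38 = 114.2 kips.
Design strength φR_n = 0.75 × 114.2 = 85.6 kips.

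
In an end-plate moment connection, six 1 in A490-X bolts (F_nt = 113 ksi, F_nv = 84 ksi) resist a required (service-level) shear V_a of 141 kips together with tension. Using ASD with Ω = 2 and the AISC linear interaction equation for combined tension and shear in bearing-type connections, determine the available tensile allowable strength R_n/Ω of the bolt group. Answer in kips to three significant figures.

156 kips

A_b = π·1²/4 = 0.7854 in²; f_rv = 141 / (6 × 0.7854) = 29.92 ksi.
F'_nt = 1.3 F_nt − (Ω F_nt / F_nv) f_rv = 1.3·113 − (2·113/84)·29.92 = 66.4 ksi, capped at F_nt → F'_nt = 66.4 ksi.
R_n = F'_nt · A_b · n = 66.4 × 0.7854 × 6 = 312.9 kips.
Allowable strength R_n/Ω = 312.9 / 2 = 156 kips.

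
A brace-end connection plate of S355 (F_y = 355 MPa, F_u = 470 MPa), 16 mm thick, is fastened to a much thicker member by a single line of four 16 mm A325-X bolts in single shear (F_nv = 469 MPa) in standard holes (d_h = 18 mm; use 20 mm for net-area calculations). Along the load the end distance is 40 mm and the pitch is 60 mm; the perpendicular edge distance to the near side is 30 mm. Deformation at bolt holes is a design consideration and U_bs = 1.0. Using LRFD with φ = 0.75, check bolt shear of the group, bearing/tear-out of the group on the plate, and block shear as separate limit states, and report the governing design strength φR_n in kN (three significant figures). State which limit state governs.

Bolt shear: A_b = π·16²/4 = 201.1 mm²; R_n = 469 × 201.1 × 4 × 1 / 1000 = 377.2 kN → 0.75 × 377.2 = 283 kN.
Bearing: edge l_c = 31, r_n = 279.7 kN; interior l_c = 42, r_n = 288.8 kN; R_n = 279.7 + 3·288.8 = 1146 kN → 860 kN.
Block shear: A_gv = 3520, A_nv = 2400, A_nt = 320 mm²; R_n = min(0.6F_uA_nv, 0.6F_yA_gv) + U_bs·F_u·A_nt = 827.2 kN → 620 kN.
Bolt shear governs: 283 kN.

283 kN (bolt shear governs)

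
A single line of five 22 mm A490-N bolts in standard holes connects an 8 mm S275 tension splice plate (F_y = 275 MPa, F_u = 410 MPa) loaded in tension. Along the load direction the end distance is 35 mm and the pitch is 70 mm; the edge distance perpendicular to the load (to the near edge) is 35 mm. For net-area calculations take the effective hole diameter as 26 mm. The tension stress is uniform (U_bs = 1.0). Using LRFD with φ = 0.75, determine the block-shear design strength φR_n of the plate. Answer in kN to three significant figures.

Shear plane L_v = 35 + 4·70 = 315 mm; A_gv = 315 × 8 = 2520 mm².
A_nv = (315 − 4.5·26) × 8 = 1584 mm².
A_nt = (35 − 0.5·26) × 8 = 176 mm².
0.6 F_u A_nv = 389.7 kN; 0.6 F_y A_gv = 415.8 kN → shear rupture governs the shear term.
R_n = 389.7 + 1.0 × 410 × 176 / 1000 = 461.8 kN.
Design strength φR_n = 0.75 × 461.8 = 346 kN.

346 kN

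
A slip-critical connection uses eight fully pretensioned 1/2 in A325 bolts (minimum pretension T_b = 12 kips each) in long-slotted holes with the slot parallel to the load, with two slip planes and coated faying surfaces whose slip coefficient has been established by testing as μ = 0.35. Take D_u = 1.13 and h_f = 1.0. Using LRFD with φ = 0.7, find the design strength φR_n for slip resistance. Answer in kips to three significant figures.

53.2 kips

R_n = μ · D_u · h_f · T_b · n_s · n_b = 0.35 × 1.13 × 1.0 × 12 × 2 × 8 = 75.94 kips.
Design strength φR_n = 0.7 × 75.94 = 53.2 kips.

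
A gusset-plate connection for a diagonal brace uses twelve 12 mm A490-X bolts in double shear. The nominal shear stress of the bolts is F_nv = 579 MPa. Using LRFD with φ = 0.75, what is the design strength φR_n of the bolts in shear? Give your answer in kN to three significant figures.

A_b = π × 12² / 4 = 113.1 mm².
R_n = F_nv · A_b · n · n_s = 579 × 113.1 × 12 × 2 / 1000 = 1572 kN.
Design strength φR_n = 0.75 × 1572 = 1180 kN.

1180 kN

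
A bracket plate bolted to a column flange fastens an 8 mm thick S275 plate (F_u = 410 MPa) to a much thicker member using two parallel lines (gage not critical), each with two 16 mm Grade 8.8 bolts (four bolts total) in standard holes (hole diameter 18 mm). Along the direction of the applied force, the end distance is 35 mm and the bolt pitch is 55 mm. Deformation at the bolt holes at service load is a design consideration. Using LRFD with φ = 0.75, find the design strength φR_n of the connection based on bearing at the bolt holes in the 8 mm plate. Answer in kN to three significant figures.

342 kN

Per bolt r_n = 1.2 l_c t F_u ≤ 2.4 d t F_u; upper limit = 2.4 × 16 × 8 × 410 / 1000 = 126 kN.
Edge bolt: l_c = 35 − 18/2 = 26 mm → 1.2 × 26 × 8 × 410 / 1000 = 102.3 → r_n = 102.3 kN.
Interior bolts: l_c = 55 − 18 = 37 mm → 1.2 × 37 × 8 × 410 / 1000 = 145.6 → r_n = 126 kN.
R_n = 2 × 102.3 + 2 × 126 = 456.6 kN.
Design strength φR_n = 0.75 × 456.6 = 342 kN.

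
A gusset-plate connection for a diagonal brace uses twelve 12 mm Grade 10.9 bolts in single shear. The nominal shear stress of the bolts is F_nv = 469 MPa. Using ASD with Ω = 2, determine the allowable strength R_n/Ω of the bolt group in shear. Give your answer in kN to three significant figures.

318 kN

A_b = π × 12² / 4 = 113.1 mm².
R_n = F_nv · A_b · n · n_s = 469 × 113.1 × 12 × 1 / 1000 = 636.5 kN.
Allowable strength R_n/Ω = 636.5 / 2 = 318 kN.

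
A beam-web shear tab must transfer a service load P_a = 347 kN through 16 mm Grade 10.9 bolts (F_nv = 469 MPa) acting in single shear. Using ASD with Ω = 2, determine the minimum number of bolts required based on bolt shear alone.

8 bolts

A_b = π·16²/4 = 201.1 mm².
Per-bolt allowable strength R_n/Ω = 469 × 201.1 × 1 / 1000 / 2 = 47.15 kN.
n ≥ 347 / 47.15 = 7.36 → use 8 bolts.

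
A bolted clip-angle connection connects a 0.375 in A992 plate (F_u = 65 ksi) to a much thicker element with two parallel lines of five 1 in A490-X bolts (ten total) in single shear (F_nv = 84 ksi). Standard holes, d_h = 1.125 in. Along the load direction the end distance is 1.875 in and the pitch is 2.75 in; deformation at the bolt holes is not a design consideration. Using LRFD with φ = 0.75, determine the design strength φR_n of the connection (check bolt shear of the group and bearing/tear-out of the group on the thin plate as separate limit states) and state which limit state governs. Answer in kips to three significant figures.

428 kips (bearing governs)

Bolt shear: A_b = π·1²/4 = 0.7854 in²; R_n = 84 × 0.7854 × 10 × 1 = 659.7 kips → 0.75 × 659.7 = 495 kips.
Bearing (1.5 l_c t F_u ≤ 3.0 d t F_u): upper limit = 3.0·1·0.375·65 = 73.12 kips.
  Edge l_c = 1.875 − 1.125/2 = 1.312 → r_n = 47.99 kips; interior l_c = 2.75 − 1.125 = 1.625 → r_n = 59.41 kips.
  R_n,bearing = 2·47.99 + 8·59.41 = 571.3 kips → 0.75 × 571.3 = 428 kips.
Bearing governs: 428 kips.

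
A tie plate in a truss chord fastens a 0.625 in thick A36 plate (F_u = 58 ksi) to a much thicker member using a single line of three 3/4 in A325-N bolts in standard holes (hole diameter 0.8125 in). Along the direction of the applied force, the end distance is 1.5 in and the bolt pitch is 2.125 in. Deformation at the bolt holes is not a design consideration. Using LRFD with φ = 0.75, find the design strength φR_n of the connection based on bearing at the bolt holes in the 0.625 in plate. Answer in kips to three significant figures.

Per bolt r_n = 1.5 l_c t F_u ≤ 3.0 d t F_u; upper limit = 3.0 × 0.75 × 0.625 × 58 = 81.56 kips.
Edge bolt: l_c = 1.5 − 0.8125/2 = 1.094 in → 1.5 × 1.094 × 0.625 × 58 = 59.47 → r_n = 59.47 kips.
Interior bolts: l_c = 2.125 − 0.8125 = 1.312 in → 1.5 × 1.312 × 0.625 × 58 = 71.37 → r_n = 71.37 kips.
R_n = 1 × 59.47 + 2 × 71.37 = 202.2 kips.
Design strength φR_n = 0.75 × 202.2 = 152 kips.

152 kips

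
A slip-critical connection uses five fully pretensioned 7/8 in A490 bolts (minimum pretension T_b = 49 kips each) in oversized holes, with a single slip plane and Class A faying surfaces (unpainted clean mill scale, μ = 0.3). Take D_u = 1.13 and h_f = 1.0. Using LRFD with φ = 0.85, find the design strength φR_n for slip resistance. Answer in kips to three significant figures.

R_n = μ · D_u · h_f · T_b · n_s · n_b = 0.3 × 1.13 × 1.0 × 49 × 1 × 5 = 83.05 kips.
Design strength φR_n = 0.85 × 83.05 = 70.6 kips.

70.6 kips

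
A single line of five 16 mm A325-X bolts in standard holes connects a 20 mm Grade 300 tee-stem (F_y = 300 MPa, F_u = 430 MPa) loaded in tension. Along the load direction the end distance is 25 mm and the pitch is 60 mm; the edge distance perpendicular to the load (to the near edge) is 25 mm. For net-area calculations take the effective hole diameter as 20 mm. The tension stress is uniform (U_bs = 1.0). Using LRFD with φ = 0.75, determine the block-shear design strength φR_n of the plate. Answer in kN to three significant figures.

Shear plane L_v = 25 + 4·60 = 265 mm; A_gv = 265 × 20 = 5300 mm².
A_nv = (265 − 4.5·20) × 20 = 3500 mm².
A_nt = (25 − 0.5·20) × 20 = 300 mm².
0.6 F_u A_nv = 903 kN; 0.6 F_y A_gv = 954 kN → shear rupture governs the shear term.
R_n = 903 + 1.0 × 430 × 300 / 1000 = 1032 kN.
Design strength φR_n = 0.75 × 1032 = 774 kN.

774 kN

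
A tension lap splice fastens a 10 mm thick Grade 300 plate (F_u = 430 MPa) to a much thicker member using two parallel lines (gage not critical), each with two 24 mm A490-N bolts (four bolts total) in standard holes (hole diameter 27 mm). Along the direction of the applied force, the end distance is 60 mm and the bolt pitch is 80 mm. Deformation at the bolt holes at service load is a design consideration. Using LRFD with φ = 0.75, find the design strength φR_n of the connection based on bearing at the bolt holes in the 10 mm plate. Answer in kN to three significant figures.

Per bolt r_n = 1.2 l_c t F_u ≤ 2.4 d t F_u; upper limit = 2.4 × 24 × 10 × 430 / 1000 = 247.7 kN.
Edge bolt: l_c = 60 − 27/2 = 46.5 mm → 1.2 × 46.5 × 10 × 430 / 1000 = 239.9 → r_n = 239.9 kN.
Interior bolts: l_c = 80 − 27 = 53 mm → 1.2 × 53 × 10 × 430 / 1000 = 273.5 → r_n = 247.7 kN.
R_n = 2 × 239.9 + 2 × 247.7 = 975.2 kN.
Design strength φR_n = 0.75 × 975.2 = 731 kN.

731 kN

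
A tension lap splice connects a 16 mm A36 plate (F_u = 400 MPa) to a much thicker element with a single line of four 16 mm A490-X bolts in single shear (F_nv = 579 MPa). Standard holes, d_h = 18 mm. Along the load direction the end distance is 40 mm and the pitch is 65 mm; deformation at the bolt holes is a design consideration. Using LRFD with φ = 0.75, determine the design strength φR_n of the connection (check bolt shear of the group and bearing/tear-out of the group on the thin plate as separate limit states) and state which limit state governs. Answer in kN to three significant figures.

Bolt shear: A_b = π·16²/4 = 201.1 mm²; R_n = 579 × 201.1 × 4 × 1 / 1000 = 465.7 kN → 0.75 × 465.7 = 349 kN.
Bearing (1.2 l_c t F_u ≤ 2.4 d t F_u): upper limit = 2.4·16·16·400 / 1000 = 245.8 kN.
  Edge l_c = 40 − 18/2 = 31 → r_n = 238.1 kN; interior l_c = 65 − 18 = 47 → r_n = 245.8 kN.
  R_n,bearing = 1·238.1 + 3·245.8 = 975.4 kN → 0.75 × 975.4 = 732 kN.
Bolt shear governs: 349 kN.

349 kN (bolt shear governs)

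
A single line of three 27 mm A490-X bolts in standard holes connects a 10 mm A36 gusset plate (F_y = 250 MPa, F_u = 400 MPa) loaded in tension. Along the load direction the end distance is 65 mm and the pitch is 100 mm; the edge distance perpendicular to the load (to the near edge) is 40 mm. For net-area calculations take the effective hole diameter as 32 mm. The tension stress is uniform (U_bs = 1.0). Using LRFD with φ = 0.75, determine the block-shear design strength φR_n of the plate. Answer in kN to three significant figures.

Shear plane L_v = 65 + 2·100 = 265 mm; A_gv = 265 × 10 = 2650 mm².
A_nv = (265 − 2.5·32) × 10 = 1850 mm².
A_nt = (40 − 0.5·32) × 10 = 240 mm².
0.6 F_u A_nv = 444 kN; 0.6 F_y A_gv = 397.5 kN → shear yielding governs the shear term.
R_n = 397.5 + 1.0 × 400 × 240 / 1000 = 493.5 kN.
Design strength φR_n = 0.75 × 493.5 = 370 kN.

370 kN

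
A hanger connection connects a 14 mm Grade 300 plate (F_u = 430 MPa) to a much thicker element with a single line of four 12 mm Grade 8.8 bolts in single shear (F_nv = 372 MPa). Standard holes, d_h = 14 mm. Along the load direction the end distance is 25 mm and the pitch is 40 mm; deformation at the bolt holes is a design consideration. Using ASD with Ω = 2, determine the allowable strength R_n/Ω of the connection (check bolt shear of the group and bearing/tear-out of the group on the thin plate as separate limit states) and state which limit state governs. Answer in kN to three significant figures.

Bolt shear: A_b = π·12²/4 = 113.1 mm²; R_n = 372 × 113.1 × 4 × 1 / 1000 = 168.3 kN → 168.3 / 2 = 84.1 kN.
Bearing (1.2 l_c t F_u ≤ 2.4 d t F_u): upper limit = 2.4·12·14·430 / 1000 = 173.4 kN.
  Edge l_c = 25 − 14/2 = 18 → r_n = 130 kN; interior l_c = 40 − 14 = 26 → r_n = 173.4 kN.
  R_n,bearing = 1·130 + 3·173.4 = 650.2 kN → 650.2 / 2 = 325 kN.
Bolt shear governs: 84.1 kN.

84.1 kN (bolt shear governs)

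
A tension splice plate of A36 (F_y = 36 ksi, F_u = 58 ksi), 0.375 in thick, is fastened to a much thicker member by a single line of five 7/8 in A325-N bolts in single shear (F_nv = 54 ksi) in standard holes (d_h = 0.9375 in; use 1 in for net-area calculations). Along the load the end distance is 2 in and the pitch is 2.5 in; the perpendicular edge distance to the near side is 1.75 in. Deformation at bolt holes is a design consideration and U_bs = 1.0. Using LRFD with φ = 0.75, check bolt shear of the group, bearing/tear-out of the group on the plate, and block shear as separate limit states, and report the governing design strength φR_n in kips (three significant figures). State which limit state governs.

Bolt shear: A_b = π·0.875²/4 = 0.6013 in²; R_n = 54 × 0.6013 × 5 × 1 = 162.4 kips → 0.75 × 162.4 = 122 kips.
Bearing: edge l_c = 1.531, r_n = 39.97 kips; interior l_c = 1.562, r_n = 40.78 kips; R_n = 39.97 + 4·40.78 = 203.1 kips → 152 kips.
Block shear: A_gv = 4.5, A_nv = 2.812, A_nt = 0.4688 in²; R_n = min(0.6F_uA_nv, 0.6F_yA_gv) + U_bs·F_u·A_nt = 124.4 kips → 93.3 kips.
Block shear governs: 93.3 kips.

93.3 kips (block shear governs)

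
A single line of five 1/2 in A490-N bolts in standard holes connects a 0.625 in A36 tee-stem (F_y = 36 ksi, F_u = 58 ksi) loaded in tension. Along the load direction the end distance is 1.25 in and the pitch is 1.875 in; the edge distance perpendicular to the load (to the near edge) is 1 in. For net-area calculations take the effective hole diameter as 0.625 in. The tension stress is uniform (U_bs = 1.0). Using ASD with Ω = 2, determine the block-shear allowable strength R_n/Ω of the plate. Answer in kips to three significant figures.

71.5 kips

Shear plane L_v = 1.25 + 4·1.875 = 8.75 in; A_gv = 8.75 × 0.625 = 5.469 in².
A_nv = (8.75 − 4.5·0.625) × 0.625 = 3.711 in².
A_nt = (1 − 0.5·0.625) × 0.625 = 0.4297 in².
0.6 F_u A_nv = 129.1 kips; 0.6 F_y A_gv = 118.1 kips → shear yielding governs the shear term.
R_n = 118.1 + 1.0 × 58 × 0.4297 = 143 kips.
Allowable strength R_n/Ω = 143 / 2 = 71.5 kips.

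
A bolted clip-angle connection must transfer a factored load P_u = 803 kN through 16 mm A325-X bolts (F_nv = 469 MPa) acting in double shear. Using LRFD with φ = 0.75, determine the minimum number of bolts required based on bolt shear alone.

A_b = π·16²/4 = 201.1 mm².
Per-bolt design strength φR_n = 0.75 × 469 × 201.1 × 2 / 1000 = 141.4 kN.
n ≥ 803 / 141.4 = 5.677 → use 6 bolts.

6 bolts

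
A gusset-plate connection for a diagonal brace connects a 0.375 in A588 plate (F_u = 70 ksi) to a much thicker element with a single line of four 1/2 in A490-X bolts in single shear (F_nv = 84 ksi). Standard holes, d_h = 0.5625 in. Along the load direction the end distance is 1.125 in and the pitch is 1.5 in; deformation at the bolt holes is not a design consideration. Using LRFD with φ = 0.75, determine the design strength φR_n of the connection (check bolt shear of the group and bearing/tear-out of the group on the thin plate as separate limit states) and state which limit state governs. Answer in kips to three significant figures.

Bolt shear: A_b = π·0.5²/4 = 0.1963 in²; R_n = 84 × 0.1963 × 4 × 1 = 65.97 kips → 0.75 × 65.97 = 49.5 kips.
Bearing (1.5 l_c t F_u ≤ 3.0 d t F_u): upper limit = 3.0·0.5·0.375·70 = 39.38 kips.
  Edge l_c = 1.125 − 0.5625/2 = 0.8438 → r_n = 33.22 kips; interior l_c = 1.5 − 0.5625 = 0.9375 → r_n = 36.91 kips.
  R_n,bearing = 1·33.22 + 3·36.91 = 144 kips → 0.75 × 144 = 108 kips.
Bolt shear governs: 49.5 kips.

49.5 kips (bolt shear governs)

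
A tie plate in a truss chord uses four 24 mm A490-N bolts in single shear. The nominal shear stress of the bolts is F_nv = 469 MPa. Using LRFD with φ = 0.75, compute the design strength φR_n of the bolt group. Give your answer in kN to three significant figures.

A_b = π × 24² / 4 = 452.4 mm².
R_n = F_nv · A_b · n · n_s = 469 × 452.4 × 4 × 1 / 1000 = 848.7 kN.
Design strength φR_n = 0.75 × 848.7 = 637 kN.

637 kN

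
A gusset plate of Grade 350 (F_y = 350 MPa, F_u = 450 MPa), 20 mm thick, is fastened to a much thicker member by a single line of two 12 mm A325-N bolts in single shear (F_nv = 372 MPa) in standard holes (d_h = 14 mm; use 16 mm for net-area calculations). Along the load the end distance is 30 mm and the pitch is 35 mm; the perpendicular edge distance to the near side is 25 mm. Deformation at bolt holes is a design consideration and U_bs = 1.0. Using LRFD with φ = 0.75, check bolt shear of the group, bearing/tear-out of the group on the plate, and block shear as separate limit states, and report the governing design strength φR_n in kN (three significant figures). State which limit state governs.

Bolt shear: A_b = π·12²/4 = 113.1 mm²; R_n = 372 × 113.1 × 2 × 1 / 1000 = 84.14 kN → 0.75 × 84.14 = 63.1 kN.
Bearing: edge l_c = 23, r_n = 248.4 kN; interior l_c = 21, r_n = 226.8 kN; R_n = 248.4 + 1·226.8 = 475.2 kN → 356 kN.
Block shear: A_gv = 1300, A_nv = 820, A_nt = 340 mm²; R_n = min(0.6F_uA_nv, 0.6F_yA_gv) + U_bs·F_u·A_nt = 374.4 kN → 281 kN.
Bolt shear governs: 63.1 kN.

63.1 kN (bolt shear governs)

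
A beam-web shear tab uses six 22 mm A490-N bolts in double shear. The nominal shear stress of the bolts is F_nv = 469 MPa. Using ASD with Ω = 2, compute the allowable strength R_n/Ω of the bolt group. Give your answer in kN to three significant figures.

1070 kN

A_b = π × 22² / 4 = 380.1 mm².
R_n = F_nv · A_b · n · n_s = 469 × 380.1 × 6 × 2 / 1000 = 2139 kN.
Allowable strength R_n/Ω = 2139 / 2 = 1070 kN.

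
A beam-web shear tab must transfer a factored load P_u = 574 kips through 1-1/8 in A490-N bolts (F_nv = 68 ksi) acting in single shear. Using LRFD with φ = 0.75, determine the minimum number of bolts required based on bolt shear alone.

12 bolts

A_b = π·1.125²/4 = 0.994 in².
Per-bolt design strength φR_n = 0.75 × 68 × 0.994 × 1 = 50.69 kips.
n ≥ 574 / 50.69 = 11.32 → use 12 bolts.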